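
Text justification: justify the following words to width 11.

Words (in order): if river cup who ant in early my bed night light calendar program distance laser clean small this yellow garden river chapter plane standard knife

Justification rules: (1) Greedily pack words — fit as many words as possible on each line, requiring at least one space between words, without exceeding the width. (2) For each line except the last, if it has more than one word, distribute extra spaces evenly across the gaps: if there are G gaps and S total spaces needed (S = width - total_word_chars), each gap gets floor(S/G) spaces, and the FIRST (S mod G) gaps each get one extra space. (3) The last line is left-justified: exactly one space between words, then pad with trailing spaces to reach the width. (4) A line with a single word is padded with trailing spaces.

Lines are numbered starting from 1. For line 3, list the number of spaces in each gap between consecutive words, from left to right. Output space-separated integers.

Line 1: ['if', 'river'] (min_width=8, slack=3)
Line 2: ['cup', 'who', 'ant'] (min_width=11, slack=0)
Line 3: ['in', 'early', 'my'] (min_width=11, slack=0)
Line 4: ['bed', 'night'] (min_width=9, slack=2)
Line 5: ['light'] (min_width=5, slack=6)
Line 6: ['calendar'] (min_width=8, slack=3)
Line 7: ['program'] (min_width=7, slack=4)
Line 8: ['distance'] (min_width=8, slack=3)
Line 9: ['laser', 'clean'] (min_width=11, slack=0)
Line 10: ['small', 'this'] (min_width=10, slack=1)
Line 11: ['yellow'] (min_width=6, slack=5)
Line 12: ['garden'] (min_width=6, slack=5)
Line 13: ['river'] (min_width=5, slack=6)
Line 14: ['chapter'] (min_width=7, slack=4)
Line 15: ['plane'] (min_width=5, slack=6)
Line 16: ['standard'] (min_width=8, slack=3)
Line 17: ['knife'] (min_width=5, slack=6)

Answer: 1 1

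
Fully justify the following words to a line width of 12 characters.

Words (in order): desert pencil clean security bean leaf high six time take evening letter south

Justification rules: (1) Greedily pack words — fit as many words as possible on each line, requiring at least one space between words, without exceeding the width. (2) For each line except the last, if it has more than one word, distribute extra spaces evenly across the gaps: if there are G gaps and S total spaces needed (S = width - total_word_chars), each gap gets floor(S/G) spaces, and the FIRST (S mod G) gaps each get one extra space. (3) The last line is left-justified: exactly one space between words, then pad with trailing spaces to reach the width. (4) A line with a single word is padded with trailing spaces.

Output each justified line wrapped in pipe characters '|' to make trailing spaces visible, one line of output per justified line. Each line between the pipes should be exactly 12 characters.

Answer: |desert      |
|pencil clean|
|security    |
|bean    leaf|
|high     six|
|time    take|
|evening     |
|letter south|

Derivation:
Line 1: ['desert'] (min_width=6, slack=6)
Line 2: ['pencil', 'clean'] (min_width=12, slack=0)
Line 3: ['security'] (min_width=8, slack=4)
Line 4: ['bean', 'leaf'] (min_width=9, slack=3)
Line 5: ['high', 'six'] (min_width=8, slack=4)
Line 6: ['time', 'take'] (min_width=9, slack=3)
Line 7: ['evening'] (min_width=7, slack=5)
Line 8: ['letter', 'south'] (min_width=12, slack=0)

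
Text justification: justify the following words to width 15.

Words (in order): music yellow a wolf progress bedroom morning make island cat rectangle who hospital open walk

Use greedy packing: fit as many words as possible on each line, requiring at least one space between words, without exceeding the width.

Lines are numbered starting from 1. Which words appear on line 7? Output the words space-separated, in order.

Answer: walk

Derivation:
Line 1: ['music', 'yellow', 'a'] (min_width=14, slack=1)
Line 2: ['wolf', 'progress'] (min_width=13, slack=2)
Line 3: ['bedroom', 'morning'] (min_width=15, slack=0)
Line 4: ['make', 'island', 'cat'] (min_width=15, slack=0)
Line 5: ['rectangle', 'who'] (min_width=13, slack=2)
Line 6: ['hospital', 'open'] (min_width=13, slack=2)
Line 7: ['walk'] (min_width=4, slack=11)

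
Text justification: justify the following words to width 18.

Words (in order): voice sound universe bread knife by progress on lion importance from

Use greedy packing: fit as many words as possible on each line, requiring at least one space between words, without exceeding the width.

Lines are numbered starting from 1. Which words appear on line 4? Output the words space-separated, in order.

Line 1: ['voice', 'sound'] (min_width=11, slack=7)
Line 2: ['universe', 'bread'] (min_width=14, slack=4)
Line 3: ['knife', 'by', 'progress'] (min_width=17, slack=1)
Line 4: ['on', 'lion', 'importance'] (min_width=18, slack=0)
Line 5: ['from'] (min_width=4, slack=14)

Answer: on lion importance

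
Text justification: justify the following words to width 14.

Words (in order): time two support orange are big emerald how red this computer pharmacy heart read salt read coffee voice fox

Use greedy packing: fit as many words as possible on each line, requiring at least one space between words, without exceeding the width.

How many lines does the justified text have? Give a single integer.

Line 1: ['time', 'two'] (min_width=8, slack=6)
Line 2: ['support', 'orange'] (min_width=14, slack=0)
Line 3: ['are', 'big'] (min_width=7, slack=7)
Line 4: ['emerald', 'how'] (min_width=11, slack=3)
Line 5: ['red', 'this'] (min_width=8, slack=6)
Line 6: ['computer'] (min_width=8, slack=6)
Line 7: ['pharmacy', 'heart'] (min_width=14, slack=0)
Line 8: ['read', 'salt', 'read'] (min_width=14, slack=0)
Line 9: ['coffee', 'voice'] (min_width=12, slack=2)
Line 10: ['fox'] (min_width=3, slack=11)
Total lines: 10

Answer: 10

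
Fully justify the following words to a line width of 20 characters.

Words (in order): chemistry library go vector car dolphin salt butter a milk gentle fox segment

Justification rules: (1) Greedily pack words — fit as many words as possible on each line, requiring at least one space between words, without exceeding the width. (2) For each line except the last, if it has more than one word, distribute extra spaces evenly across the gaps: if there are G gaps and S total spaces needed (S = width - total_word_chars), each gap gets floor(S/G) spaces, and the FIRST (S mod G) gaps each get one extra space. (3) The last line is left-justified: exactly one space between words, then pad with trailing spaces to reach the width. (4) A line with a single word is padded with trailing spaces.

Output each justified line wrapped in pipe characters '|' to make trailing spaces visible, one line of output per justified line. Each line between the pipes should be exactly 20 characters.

Answer: |chemistry library go|
|vector  car  dolphin|
|salt  butter  a milk|
|gentle fox segment  |

Derivation:
Line 1: ['chemistry', 'library', 'go'] (min_width=20, slack=0)
Line 2: ['vector', 'car', 'dolphin'] (min_width=18, slack=2)
Line 3: ['salt', 'butter', 'a', 'milk'] (min_width=18, slack=2)
Line 4: ['gentle', 'fox', 'segment'] (min_width=18, slack=2)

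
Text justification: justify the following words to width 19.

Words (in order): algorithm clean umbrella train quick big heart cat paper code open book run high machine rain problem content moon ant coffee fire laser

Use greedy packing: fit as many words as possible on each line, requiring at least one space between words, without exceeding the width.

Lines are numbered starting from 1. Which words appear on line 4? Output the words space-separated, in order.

Answer: paper code open

Derivation:
Line 1: ['algorithm', 'clean'] (min_width=15, slack=4)
Line 2: ['umbrella', 'train'] (min_width=14, slack=5)
Line 3: ['quick', 'big', 'heart', 'cat'] (min_width=19, slack=0)
Line 4: ['paper', 'code', 'open'] (min_width=15, slack=4)
Line 5: ['book', 'run', 'high'] (min_width=13, slack=6)
Line 6: ['machine', 'rain'] (min_width=12, slack=7)
Line 7: ['problem', 'content'] (min_width=15, slack=4)
Line 8: ['moon', 'ant', 'coffee'] (min_width=15, slack=4)
Line 9: ['fire', 'laser'] (min_width=10, slack=9)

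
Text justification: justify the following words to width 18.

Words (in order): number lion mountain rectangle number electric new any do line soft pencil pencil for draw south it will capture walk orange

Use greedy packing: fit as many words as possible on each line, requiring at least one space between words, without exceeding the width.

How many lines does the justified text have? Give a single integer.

Line 1: ['number', 'lion'] (min_width=11, slack=7)
Line 2: ['mountain', 'rectangle'] (min_width=18, slack=0)
Line 3: ['number', 'electric'] (min_width=15, slack=3)
Line 4: ['new', 'any', 'do', 'line'] (min_width=15, slack=3)
Line 5: ['soft', 'pencil', 'pencil'] (min_width=18, slack=0)
Line 6: ['for', 'draw', 'south', 'it'] (min_width=17, slack=1)
Line 7: ['will', 'capture', 'walk'] (min_width=17, slack=1)
Line 8: ['orange'] (min_width=6, slack=12)
Total lines: 8

Answer: 8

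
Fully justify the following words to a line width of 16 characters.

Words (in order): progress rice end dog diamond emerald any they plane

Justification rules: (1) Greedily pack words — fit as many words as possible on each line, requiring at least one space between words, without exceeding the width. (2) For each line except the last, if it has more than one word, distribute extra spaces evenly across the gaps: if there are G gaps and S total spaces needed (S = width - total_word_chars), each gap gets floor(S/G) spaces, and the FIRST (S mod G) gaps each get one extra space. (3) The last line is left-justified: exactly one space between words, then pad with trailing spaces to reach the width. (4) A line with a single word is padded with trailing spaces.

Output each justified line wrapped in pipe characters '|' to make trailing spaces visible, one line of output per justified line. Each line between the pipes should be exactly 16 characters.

Answer: |progress    rice|
|end  dog diamond|
|emerald any they|
|plane           |

Derivation:
Line 1: ['progress', 'rice'] (min_width=13, slack=3)
Line 2: ['end', 'dog', 'diamond'] (min_width=15, slack=1)
Line 3: ['emerald', 'any', 'they'] (min_width=16, slack=0)
Line 4: ['plane'] (min_width=5, slack=11)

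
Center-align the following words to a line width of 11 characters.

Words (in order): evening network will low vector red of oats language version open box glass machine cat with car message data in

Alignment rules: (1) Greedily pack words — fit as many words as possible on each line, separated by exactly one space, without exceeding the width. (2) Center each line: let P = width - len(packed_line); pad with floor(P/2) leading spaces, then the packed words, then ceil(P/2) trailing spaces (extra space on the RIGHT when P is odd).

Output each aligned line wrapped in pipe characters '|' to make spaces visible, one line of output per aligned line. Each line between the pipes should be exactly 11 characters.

Line 1: ['evening'] (min_width=7, slack=4)
Line 2: ['network'] (min_width=7, slack=4)
Line 3: ['will', 'low'] (min_width=8, slack=3)
Line 4: ['vector', 'red'] (min_width=10, slack=1)
Line 5: ['of', 'oats'] (min_width=7, slack=4)
Line 6: ['language'] (min_width=8, slack=3)
Line 7: ['version'] (min_width=7, slack=4)
Line 8: ['open', 'box'] (min_width=8, slack=3)
Line 9: ['glass'] (min_width=5, slack=6)
Line 10: ['machine', 'cat'] (min_width=11, slack=0)
Line 11: ['with', 'car'] (min_width=8, slack=3)
Line 12: ['message'] (min_width=7, slack=4)
Line 13: ['data', 'in'] (min_width=7, slack=4)

Answer: |  evening  |
|  network  |
| will low  |
|vector red |
|  of oats  |
| language  |
|  version  |
| open box  |
|   glass   |
|machine cat|
| with car  |
|  message  |
|  data in  |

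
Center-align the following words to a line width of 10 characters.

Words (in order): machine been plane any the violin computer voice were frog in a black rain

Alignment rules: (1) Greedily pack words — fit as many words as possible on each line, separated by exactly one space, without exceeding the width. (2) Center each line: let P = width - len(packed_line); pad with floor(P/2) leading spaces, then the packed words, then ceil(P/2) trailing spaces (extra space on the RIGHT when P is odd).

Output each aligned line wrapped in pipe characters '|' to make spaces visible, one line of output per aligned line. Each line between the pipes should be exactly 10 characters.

Answer: | machine  |
|been plane|
| any the  |
|  violin  |
| computer |
|voice were|
|frog in a |
|black rain|

Derivation:
Line 1: ['machine'] (min_width=7, slack=3)
Line 2: ['been', 'plane'] (min_width=10, slack=0)
Line 3: ['any', 'the'] (min_width=7, slack=3)
Line 4: ['violin'] (min_width=6, slack=4)
Line 5: ['computer'] (min_width=8, slack=2)
Line 6: ['voice', 'were'] (min_width=10, slack=0)
Line 7: ['frog', 'in', 'a'] (min_width=9, slack=1)
Line 8: ['black', 'rain'] (min_width=10, slack=0)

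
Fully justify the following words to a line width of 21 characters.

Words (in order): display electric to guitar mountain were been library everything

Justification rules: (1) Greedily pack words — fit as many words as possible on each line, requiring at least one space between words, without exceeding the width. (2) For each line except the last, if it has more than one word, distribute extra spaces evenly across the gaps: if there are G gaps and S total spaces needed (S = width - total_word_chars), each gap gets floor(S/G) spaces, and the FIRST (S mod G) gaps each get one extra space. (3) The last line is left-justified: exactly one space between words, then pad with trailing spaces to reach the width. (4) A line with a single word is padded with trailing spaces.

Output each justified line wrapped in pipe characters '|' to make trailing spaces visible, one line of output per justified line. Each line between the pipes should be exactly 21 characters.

Answer: |display  electric  to|
|guitar  mountain were|
|been          library|
|everything           |

Derivation:
Line 1: ['display', 'electric', 'to'] (min_width=19, slack=2)
Line 2: ['guitar', 'mountain', 'were'] (min_width=20, slack=1)
Line 3: ['been', 'library'] (min_width=12, slack=9)
Line 4: ['everything'] (min_width=10, slack=11)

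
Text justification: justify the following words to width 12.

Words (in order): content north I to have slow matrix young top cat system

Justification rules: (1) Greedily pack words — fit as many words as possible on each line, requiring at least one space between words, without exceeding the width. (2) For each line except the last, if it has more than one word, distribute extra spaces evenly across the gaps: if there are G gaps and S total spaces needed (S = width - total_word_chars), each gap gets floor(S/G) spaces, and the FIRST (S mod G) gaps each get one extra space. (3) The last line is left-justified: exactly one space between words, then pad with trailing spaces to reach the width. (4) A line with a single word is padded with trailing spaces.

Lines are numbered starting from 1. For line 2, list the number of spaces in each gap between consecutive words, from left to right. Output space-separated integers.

Answer: 2 2

Derivation:
Line 1: ['content'] (min_width=7, slack=5)
Line 2: ['north', 'I', 'to'] (min_width=10, slack=2)
Line 3: ['have', 'slow'] (min_width=9, slack=3)
Line 4: ['matrix', 'young'] (min_width=12, slack=0)
Line 5: ['top', 'cat'] (min_width=7, slack=5)
Line 6: ['system'] (min_width=6, slack=6)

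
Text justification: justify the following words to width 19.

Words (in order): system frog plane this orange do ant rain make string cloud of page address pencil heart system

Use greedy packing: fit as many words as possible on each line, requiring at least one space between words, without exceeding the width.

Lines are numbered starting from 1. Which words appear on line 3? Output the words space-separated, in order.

Line 1: ['system', 'frog', 'plane'] (min_width=17, slack=2)
Line 2: ['this', 'orange', 'do', 'ant'] (min_width=18, slack=1)
Line 3: ['rain', 'make', 'string'] (min_width=16, slack=3)
Line 4: ['cloud', 'of', 'page'] (min_width=13, slack=6)
Line 5: ['address', 'pencil'] (min_width=14, slack=5)
Line 6: ['heart', 'system'] (min_width=12, slack=7)

Answer: rain make string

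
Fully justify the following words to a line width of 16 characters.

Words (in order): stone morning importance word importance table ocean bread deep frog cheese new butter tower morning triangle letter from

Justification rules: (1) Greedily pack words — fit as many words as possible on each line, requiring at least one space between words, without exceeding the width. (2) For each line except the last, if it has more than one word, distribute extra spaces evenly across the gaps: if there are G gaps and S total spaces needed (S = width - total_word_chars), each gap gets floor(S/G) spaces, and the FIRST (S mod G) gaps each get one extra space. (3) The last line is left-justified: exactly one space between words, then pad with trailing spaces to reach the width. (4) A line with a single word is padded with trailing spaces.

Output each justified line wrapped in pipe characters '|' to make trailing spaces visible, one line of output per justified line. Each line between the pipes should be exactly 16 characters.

Line 1: ['stone', 'morning'] (min_width=13, slack=3)
Line 2: ['importance', 'word'] (min_width=15, slack=1)
Line 3: ['importance', 'table'] (min_width=16, slack=0)
Line 4: ['ocean', 'bread', 'deep'] (min_width=16, slack=0)
Line 5: ['frog', 'cheese', 'new'] (min_width=15, slack=1)
Line 6: ['butter', 'tower'] (min_width=12, slack=4)
Line 7: ['morning', 'triangle'] (min_width=16, slack=0)
Line 8: ['letter', 'from'] (min_width=11, slack=5)

Answer: |stone    morning|
|importance  word|
|importance table|
|ocean bread deep|
|frog  cheese new|
|butter     tower|
|morning triangle|
|letter from     |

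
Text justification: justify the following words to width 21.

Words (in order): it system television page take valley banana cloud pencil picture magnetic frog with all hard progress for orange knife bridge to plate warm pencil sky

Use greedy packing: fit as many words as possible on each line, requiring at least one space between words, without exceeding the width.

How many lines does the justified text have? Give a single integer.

Answer: 8

Derivation:
Line 1: ['it', 'system', 'television'] (min_width=20, slack=1)
Line 2: ['page', 'take', 'valley'] (min_width=16, slack=5)
Line 3: ['banana', 'cloud', 'pencil'] (min_width=19, slack=2)
Line 4: ['picture', 'magnetic', 'frog'] (min_width=21, slack=0)
Line 5: ['with', 'all', 'hard'] (min_width=13, slack=8)
Line 6: ['progress', 'for', 'orange'] (min_width=19, slack=2)
Line 7: ['knife', 'bridge', 'to', 'plate'] (min_width=21, slack=0)
Line 8: ['warm', 'pencil', 'sky'] (min_width=15, slack=6)
Total lines: 8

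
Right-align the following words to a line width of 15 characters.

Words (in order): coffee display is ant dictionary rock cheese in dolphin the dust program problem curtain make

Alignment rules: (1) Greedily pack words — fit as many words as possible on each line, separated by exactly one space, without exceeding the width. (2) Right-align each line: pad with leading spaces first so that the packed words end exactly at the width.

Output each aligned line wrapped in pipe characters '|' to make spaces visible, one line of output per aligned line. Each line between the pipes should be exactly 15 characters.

Answer: | coffee display|
|         is ant|
|dictionary rock|
|      cheese in|
|    dolphin the|
|   dust program|
|problem curtain|
|           make|

Derivation:
Line 1: ['coffee', 'display'] (min_width=14, slack=1)
Line 2: ['is', 'ant'] (min_width=6, slack=9)
Line 3: ['dictionary', 'rock'] (min_width=15, slack=0)
Line 4: ['cheese', 'in'] (min_width=9, slack=6)
Line 5: ['dolphin', 'the'] (min_width=11, slack=4)
Line 6: ['dust', 'program'] (min_width=12, slack=3)
Line 7: ['problem', 'curtain'] (min_width=15, slack=0)
Line 8: ['make'] (min_width=4, slack=11)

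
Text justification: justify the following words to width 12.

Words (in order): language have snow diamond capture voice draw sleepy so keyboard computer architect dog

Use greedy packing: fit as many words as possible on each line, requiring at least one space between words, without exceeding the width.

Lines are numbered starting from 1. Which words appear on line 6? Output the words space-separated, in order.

Answer: sleepy so

Derivation:
Line 1: ['language'] (min_width=8, slack=4)
Line 2: ['have', 'snow'] (min_width=9, slack=3)
Line 3: ['diamond'] (min_width=7, slack=5)
Line 4: ['capture'] (min_width=7, slack=5)
Line 5: ['voice', 'draw'] (min_width=10, slack=2)
Line 6: ['sleepy', 'so'] (min_width=9, slack=3)
Line 7: ['keyboard'] (min_width=8, slack=4)
Line 8: ['computer'] (min_width=8, slack=4)
Line 9: ['architect'] (min_width=9, slack=3)
Line 10: ['dog'] (min_width=3, slack=9)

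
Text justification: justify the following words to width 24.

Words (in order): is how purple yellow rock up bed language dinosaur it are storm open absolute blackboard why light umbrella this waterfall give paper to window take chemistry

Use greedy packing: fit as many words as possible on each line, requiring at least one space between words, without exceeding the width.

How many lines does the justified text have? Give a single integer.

Answer: 7

Derivation:
Line 1: ['is', 'how', 'purple', 'yellow'] (min_width=20, slack=4)
Line 2: ['rock', 'up', 'bed', 'language'] (min_width=20, slack=4)
Line 3: ['dinosaur', 'it', 'are', 'storm'] (min_width=21, slack=3)
Line 4: ['open', 'absolute', 'blackboard'] (min_width=24, slack=0)
Line 5: ['why', 'light', 'umbrella', 'this'] (min_width=23, slack=1)
Line 6: ['waterfall', 'give', 'paper', 'to'] (min_width=23, slack=1)
Line 7: ['window', 'take', 'chemistry'] (min_width=21, slack=3)
Total lines: 7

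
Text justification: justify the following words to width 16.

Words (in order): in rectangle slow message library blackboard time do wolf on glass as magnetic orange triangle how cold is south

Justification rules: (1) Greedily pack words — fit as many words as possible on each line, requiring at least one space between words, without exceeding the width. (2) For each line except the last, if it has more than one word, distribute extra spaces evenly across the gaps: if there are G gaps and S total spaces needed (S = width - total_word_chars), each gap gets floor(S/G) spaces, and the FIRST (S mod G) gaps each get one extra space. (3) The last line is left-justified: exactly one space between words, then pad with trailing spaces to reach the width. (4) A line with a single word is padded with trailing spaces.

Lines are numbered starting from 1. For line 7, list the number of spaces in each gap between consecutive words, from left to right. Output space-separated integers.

Line 1: ['in', 'rectangle'] (min_width=12, slack=4)
Line 2: ['slow', 'message'] (min_width=12, slack=4)
Line 3: ['library'] (min_width=7, slack=9)
Line 4: ['blackboard', 'time'] (min_width=15, slack=1)
Line 5: ['do', 'wolf', 'on', 'glass'] (min_width=16, slack=0)
Line 6: ['as', 'magnetic'] (min_width=11, slack=5)
Line 7: ['orange', 'triangle'] (min_width=15, slack=1)
Line 8: ['how', 'cold', 'is'] (min_width=11, slack=5)
Line 9: ['south'] (min_width=5, slack=11)

Answer: 2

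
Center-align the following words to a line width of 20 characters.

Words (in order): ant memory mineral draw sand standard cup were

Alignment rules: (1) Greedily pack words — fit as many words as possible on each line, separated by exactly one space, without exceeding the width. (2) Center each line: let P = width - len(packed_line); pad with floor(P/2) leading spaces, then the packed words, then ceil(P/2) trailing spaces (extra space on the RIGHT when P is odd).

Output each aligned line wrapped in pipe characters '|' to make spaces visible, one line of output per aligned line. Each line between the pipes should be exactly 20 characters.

Line 1: ['ant', 'memory', 'mineral'] (min_width=18, slack=2)
Line 2: ['draw', 'sand', 'standard'] (min_width=18, slack=2)
Line 3: ['cup', 'were'] (min_width=8, slack=12)

Answer: | ant memory mineral |
| draw sand standard |
|      cup were      |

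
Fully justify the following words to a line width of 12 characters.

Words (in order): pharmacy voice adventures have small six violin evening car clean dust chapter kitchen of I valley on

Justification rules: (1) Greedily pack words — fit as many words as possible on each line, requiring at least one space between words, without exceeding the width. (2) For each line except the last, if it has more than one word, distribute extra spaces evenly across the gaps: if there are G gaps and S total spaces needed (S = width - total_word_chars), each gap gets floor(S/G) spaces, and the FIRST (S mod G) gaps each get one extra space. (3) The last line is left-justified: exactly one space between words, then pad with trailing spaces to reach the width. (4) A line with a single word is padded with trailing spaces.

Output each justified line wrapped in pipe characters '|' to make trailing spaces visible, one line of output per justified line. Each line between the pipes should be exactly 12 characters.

Answer: |pharmacy    |
|voice       |
|adventures  |
|have   small|
|six   violin|
|evening  car|
|clean   dust|
|chapter     |
|kitchen of I|
|valley on   |

Derivation:
Line 1: ['pharmacy'] (min_width=8, slack=4)
Line 2: ['voice'] (min_width=5, slack=7)
Line 3: ['adventures'] (min_width=10, slack=2)
Line 4: ['have', 'small'] (min_width=10, slack=2)
Line 5: ['six', 'violin'] (min_width=10, slack=2)
Line 6: ['evening', 'car'] (min_width=11, slack=1)
Line 7: ['clean', 'dust'] (min_width=10, slack=2)
Line 8: ['chapter'] (min_width=7, slack=5)
Line 9: ['kitchen', 'of', 'I'] (min_width=12, slack=0)
Line 10: ['valley', 'on'] (min_width=9, slack=3)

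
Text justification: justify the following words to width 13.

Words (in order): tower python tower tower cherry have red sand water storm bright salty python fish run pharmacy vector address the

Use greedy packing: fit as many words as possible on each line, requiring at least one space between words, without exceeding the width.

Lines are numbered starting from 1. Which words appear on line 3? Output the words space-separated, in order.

Line 1: ['tower', 'python'] (min_width=12, slack=1)
Line 2: ['tower', 'tower'] (min_width=11, slack=2)
Line 3: ['cherry', 'have'] (min_width=11, slack=2)
Line 4: ['red', 'sand'] (min_width=8, slack=5)
Line 5: ['water', 'storm'] (min_width=11, slack=2)
Line 6: ['bright', 'salty'] (min_width=12, slack=1)
Line 7: ['python', 'fish'] (min_width=11, slack=2)
Line 8: ['run', 'pharmacy'] (min_width=12, slack=1)
Line 9: ['vector'] (min_width=6, slack=7)
Line 10: ['address', 'the'] (min_width=11, slack=2)

Answer: cherry have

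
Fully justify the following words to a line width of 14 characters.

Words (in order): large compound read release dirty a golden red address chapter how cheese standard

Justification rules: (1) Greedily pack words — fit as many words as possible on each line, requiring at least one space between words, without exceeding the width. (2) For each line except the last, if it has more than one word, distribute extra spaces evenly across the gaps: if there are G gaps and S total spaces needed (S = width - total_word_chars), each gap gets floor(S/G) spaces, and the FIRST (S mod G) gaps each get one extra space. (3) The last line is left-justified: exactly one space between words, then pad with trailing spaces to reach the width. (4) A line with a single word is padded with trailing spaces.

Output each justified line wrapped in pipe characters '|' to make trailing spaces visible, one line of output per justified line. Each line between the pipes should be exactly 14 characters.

Answer: |large compound|
|read   release|
|dirty a golden|
|red    address|
|chapter    how|
|cheese        |
|standard      |

Derivation:
Line 1: ['large', 'compound'] (min_width=14, slack=0)
Line 2: ['read', 'release'] (min_width=12, slack=2)
Line 3: ['dirty', 'a', 'golden'] (min_width=14, slack=0)
Line 4: ['red', 'address'] (min_width=11, slack=3)
Line 5: ['chapter', 'how'] (min_width=11, slack=3)
Line 6: ['cheese'] (min_width=6, slack=8)
Line 7: ['standard'] (min_width=8, slack=6)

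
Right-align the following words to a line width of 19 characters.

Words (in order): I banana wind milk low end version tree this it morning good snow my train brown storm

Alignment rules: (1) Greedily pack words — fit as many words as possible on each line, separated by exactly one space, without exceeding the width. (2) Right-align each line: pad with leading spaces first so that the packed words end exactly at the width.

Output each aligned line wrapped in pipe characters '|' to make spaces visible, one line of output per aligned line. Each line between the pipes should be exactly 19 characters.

Answer: | I banana wind milk|
|    low end version|
|       tree this it|
|  morning good snow|
|     my train brown|
|              storm|

Derivation:
Line 1: ['I', 'banana', 'wind', 'milk'] (min_width=18, slack=1)
Line 2: ['low', 'end', 'version'] (min_width=15, slack=4)
Line 3: ['tree', 'this', 'it'] (min_width=12, slack=7)
Line 4: ['morning', 'good', 'snow'] (min_width=17, slack=2)
Line 5: ['my', 'train', 'brown'] (min_width=14, slack=5)
Line 6: ['storm'] (min_width=5, slack=14)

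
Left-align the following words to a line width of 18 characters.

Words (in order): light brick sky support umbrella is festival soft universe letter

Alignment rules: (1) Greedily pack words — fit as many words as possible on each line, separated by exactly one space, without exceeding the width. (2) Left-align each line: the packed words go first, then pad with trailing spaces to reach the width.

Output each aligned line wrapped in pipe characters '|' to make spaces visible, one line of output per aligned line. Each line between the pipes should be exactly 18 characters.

Answer: |light brick sky   |
|support umbrella  |
|is festival soft  |
|universe letter   |

Derivation:
Line 1: ['light', 'brick', 'sky'] (min_width=15, slack=3)
Line 2: ['support', 'umbrella'] (min_width=16, slack=2)
Line 3: ['is', 'festival', 'soft'] (min_width=16, slack=2)
Line 4: ['universe', 'letter'] (min_width=15, slack=3)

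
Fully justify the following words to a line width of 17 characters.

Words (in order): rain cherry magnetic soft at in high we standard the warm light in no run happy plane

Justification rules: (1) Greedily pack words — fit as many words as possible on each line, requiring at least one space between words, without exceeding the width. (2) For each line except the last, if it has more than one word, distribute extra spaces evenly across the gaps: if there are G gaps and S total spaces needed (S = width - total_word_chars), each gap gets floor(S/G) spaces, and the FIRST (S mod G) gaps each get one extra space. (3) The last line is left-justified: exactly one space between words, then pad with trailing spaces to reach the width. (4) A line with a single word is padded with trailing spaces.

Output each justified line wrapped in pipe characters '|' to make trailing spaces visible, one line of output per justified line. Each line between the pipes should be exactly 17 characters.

Line 1: ['rain', 'cherry'] (min_width=11, slack=6)
Line 2: ['magnetic', 'soft', 'at'] (min_width=16, slack=1)
Line 3: ['in', 'high', 'we'] (min_width=10, slack=7)
Line 4: ['standard', 'the', 'warm'] (min_width=17, slack=0)
Line 5: ['light', 'in', 'no', 'run'] (min_width=15, slack=2)
Line 6: ['happy', 'plane'] (min_width=11, slack=6)

Answer: |rain       cherry|
|magnetic  soft at|
|in     high    we|
|standard the warm|
|light  in  no run|
|happy plane      |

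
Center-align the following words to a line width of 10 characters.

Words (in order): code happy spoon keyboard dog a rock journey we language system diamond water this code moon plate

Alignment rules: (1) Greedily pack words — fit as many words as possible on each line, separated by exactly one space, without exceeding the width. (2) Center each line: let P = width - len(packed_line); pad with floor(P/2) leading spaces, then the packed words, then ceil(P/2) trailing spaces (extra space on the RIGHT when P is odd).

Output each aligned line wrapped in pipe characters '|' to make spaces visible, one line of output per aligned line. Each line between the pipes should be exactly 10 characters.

Line 1: ['code', 'happy'] (min_width=10, slack=0)
Line 2: ['spoon'] (min_width=5, slack=5)
Line 3: ['keyboard'] (min_width=8, slack=2)
Line 4: ['dog', 'a', 'rock'] (min_width=10, slack=0)
Line 5: ['journey', 'we'] (min_width=10, slack=0)
Line 6: ['language'] (min_width=8, slack=2)
Line 7: ['system'] (min_width=6, slack=4)
Line 8: ['diamond'] (min_width=7, slack=3)
Line 9: ['water', 'this'] (min_width=10, slack=0)
Line 10: ['code', 'moon'] (min_width=9, slack=1)
Line 11: ['plate'] (min_width=5, slack=5)

Answer: |code happy|
|  spoon   |
| keyboard |
|dog a rock|
|journey we|
| language |
|  system  |
| diamond  |
|water this|
|code moon |
|  plate   |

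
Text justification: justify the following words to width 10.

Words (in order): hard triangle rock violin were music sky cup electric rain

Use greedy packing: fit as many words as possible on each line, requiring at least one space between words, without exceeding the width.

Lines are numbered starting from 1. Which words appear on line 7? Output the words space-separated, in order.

Answer: electric

Derivation:
Line 1: ['hard'] (min_width=4, slack=6)
Line 2: ['triangle'] (min_width=8, slack=2)
Line 3: ['rock'] (min_width=4, slack=6)
Line 4: ['violin'] (min_width=6, slack=4)
Line 5: ['were', 'music'] (min_width=10, slack=0)
Line 6: ['sky', 'cup'] (min_width=7, slack=3)
Line 7: ['electric'] (min_width=8, slack=2)
Line 8: ['rain'] (min_width=4, slack=6)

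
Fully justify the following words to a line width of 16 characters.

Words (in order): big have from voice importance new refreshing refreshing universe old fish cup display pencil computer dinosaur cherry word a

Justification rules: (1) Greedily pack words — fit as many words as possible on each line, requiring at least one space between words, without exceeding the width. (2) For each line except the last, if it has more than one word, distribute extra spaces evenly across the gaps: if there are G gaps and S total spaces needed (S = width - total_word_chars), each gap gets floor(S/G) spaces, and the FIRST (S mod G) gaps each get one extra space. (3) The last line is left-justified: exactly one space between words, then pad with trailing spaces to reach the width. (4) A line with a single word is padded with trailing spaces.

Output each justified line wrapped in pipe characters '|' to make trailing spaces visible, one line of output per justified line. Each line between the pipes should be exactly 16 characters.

Line 1: ['big', 'have', 'from'] (min_width=13, slack=3)
Line 2: ['voice', 'importance'] (min_width=16, slack=0)
Line 3: ['new', 'refreshing'] (min_width=14, slack=2)
Line 4: ['refreshing'] (min_width=10, slack=6)
Line 5: ['universe', 'old'] (min_width=12, slack=4)
Line 6: ['fish', 'cup', 'display'] (min_width=16, slack=0)
Line 7: ['pencil', 'computer'] (min_width=15, slack=1)
Line 8: ['dinosaur', 'cherry'] (min_width=15, slack=1)
Line 9: ['word', 'a'] (min_width=6, slack=10)

Answer: |big   have  from|
|voice importance|
|new   refreshing|
|refreshing      |
|universe     old|
|fish cup display|
|pencil  computer|
|dinosaur  cherry|
|word a          |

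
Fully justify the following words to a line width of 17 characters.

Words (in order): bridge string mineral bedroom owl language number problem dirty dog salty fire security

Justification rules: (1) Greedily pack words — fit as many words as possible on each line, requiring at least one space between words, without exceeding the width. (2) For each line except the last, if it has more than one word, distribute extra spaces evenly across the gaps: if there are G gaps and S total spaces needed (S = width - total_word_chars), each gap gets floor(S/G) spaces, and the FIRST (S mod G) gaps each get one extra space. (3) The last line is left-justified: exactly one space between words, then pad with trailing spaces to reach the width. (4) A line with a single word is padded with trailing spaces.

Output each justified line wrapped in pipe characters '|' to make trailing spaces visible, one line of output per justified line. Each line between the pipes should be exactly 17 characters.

Answer: |bridge     string|
|mineral   bedroom|
|owl      language|
|number    problem|
|dirty  dog  salty|
|fire security    |

Derivation:
Line 1: ['bridge', 'string'] (min_width=13, slack=4)
Line 2: ['mineral', 'bedroom'] (min_width=15, slack=2)
Line 3: ['owl', 'language'] (min_width=12, slack=5)
Line 4: ['number', 'problem'] (min_width=14, slack=3)
Line 5: ['dirty', 'dog', 'salty'] (min_width=15, slack=2)
Line 6: ['fire', 'security'] (min_width=13, slack=4)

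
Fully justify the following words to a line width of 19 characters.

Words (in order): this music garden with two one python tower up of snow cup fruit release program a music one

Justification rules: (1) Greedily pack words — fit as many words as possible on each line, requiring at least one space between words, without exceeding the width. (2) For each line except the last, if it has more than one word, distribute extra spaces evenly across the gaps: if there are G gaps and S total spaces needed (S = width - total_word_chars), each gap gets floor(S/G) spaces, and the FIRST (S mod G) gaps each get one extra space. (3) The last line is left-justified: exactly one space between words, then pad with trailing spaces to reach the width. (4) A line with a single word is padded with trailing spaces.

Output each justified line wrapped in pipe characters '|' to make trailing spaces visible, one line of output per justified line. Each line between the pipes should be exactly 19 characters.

Answer: |this  music  garden|
|with two one python|
|tower  up  of  snow|
|cup  fruit  release|
|program a music one|

Derivation:
Line 1: ['this', 'music', 'garden'] (min_width=17, slack=2)
Line 2: ['with', 'two', 'one', 'python'] (min_width=19, slack=0)
Line 3: ['tower', 'up', 'of', 'snow'] (min_width=16, slack=3)
Line 4: ['cup', 'fruit', 'release'] (min_width=17, slack=2)
Line 5: ['program', 'a', 'music', 'one'] (min_width=19, slack=0)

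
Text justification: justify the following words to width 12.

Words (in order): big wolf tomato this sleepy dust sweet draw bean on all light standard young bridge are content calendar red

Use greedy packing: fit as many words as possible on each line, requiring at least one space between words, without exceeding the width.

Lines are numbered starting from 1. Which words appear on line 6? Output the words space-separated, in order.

Line 1: ['big', 'wolf'] (min_width=8, slack=4)
Line 2: ['tomato', 'this'] (min_width=11, slack=1)
Line 3: ['sleepy', 'dust'] (min_width=11, slack=1)
Line 4: ['sweet', 'draw'] (min_width=10, slack=2)
Line 5: ['bean', 'on', 'all'] (min_width=11, slack=1)
Line 6: ['light'] (min_width=5, slack=7)
Line 7: ['standard'] (min_width=8, slack=4)
Line 8: ['young', 'bridge'] (min_width=12, slack=0)
Line 9: ['are', 'content'] (min_width=11, slack=1)
Line 10: ['calendar', 'red'] (min_width=12, slack=0)

Answer: light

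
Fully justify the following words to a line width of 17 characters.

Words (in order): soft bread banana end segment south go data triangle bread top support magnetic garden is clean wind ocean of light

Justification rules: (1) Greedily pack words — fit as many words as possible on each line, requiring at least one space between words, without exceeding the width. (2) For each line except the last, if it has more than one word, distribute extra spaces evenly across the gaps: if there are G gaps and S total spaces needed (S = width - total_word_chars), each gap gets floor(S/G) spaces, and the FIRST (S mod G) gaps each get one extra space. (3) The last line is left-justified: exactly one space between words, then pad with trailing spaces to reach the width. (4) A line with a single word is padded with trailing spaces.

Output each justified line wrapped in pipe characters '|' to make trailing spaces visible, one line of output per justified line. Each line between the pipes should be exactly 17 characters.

Answer: |soft bread banana|
|end segment south|
|go  data triangle|
|bread top support|
|magnetic   garden|
|is   clean   wind|
|ocean of light   |

Derivation:
Line 1: ['soft', 'bread', 'banana'] (min_width=17, slack=0)
Line 2: ['end', 'segment', 'south'] (min_width=17, slack=0)
Line 3: ['go', 'data', 'triangle'] (min_width=16, slack=1)
Line 4: ['bread', 'top', 'support'] (min_width=17, slack=0)
Line 5: ['magnetic', 'garden'] (min_width=15, slack=2)
Line 6: ['is', 'clean', 'wind'] (min_width=13, slack=4)
Line 7: ['ocean', 'of', 'light'] (min_width=14, slack=3)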